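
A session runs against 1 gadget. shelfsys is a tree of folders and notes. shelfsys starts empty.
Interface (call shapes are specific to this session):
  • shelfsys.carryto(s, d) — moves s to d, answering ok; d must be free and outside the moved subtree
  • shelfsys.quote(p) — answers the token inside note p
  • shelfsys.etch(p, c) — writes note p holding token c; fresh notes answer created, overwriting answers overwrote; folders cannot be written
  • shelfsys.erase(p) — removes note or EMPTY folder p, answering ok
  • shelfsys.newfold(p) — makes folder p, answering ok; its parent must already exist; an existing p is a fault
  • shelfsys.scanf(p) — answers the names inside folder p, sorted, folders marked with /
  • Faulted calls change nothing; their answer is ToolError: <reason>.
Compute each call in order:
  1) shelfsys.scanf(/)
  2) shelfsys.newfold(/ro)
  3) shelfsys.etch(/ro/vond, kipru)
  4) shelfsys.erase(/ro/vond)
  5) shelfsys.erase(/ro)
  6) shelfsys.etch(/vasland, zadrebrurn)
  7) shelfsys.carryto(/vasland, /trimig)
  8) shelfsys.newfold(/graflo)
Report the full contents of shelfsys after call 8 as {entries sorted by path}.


Answer: {graflo/, trimig=zadrebrurn}

Derivation:
% scanf p→/
= []
% newfold p→/ro
= ok
% etch p→/ro/vond c→kipru
= created
% erase p→/ro/vond
= ok
% erase p→/ro
= ok
% etch p→/vasland c→zadrebrurn
= created
% carryto s→/vasland d→/trimig
= ok
% newfold p→/graflo
= ok


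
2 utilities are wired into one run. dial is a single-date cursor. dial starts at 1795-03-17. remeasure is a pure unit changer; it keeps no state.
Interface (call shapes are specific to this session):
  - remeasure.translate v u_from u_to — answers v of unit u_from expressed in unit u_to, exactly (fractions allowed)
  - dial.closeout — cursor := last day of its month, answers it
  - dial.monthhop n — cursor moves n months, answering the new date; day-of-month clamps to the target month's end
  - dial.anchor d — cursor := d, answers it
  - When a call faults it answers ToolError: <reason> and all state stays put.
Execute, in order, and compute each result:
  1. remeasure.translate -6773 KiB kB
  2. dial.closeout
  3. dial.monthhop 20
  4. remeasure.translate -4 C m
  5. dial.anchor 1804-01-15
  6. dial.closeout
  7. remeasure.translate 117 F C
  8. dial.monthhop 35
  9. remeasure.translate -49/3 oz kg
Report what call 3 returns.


Answer: 1796-11-30

Derivation:
→ remeasure.translate(v: -6773, u_from: KiB, u_to: kB)
← -866944/125
→ dial.closeout()
← 1795-03-31
→ dial.monthhop(n: 20)
← 1796-11-30
→ remeasure.translate(v: -4, u_from: C, u_to: m)
← ToolError: incompatible units
→ dial.anchor(d: 1804-01-15)
← 1804-01-15
→ dial.closeout()
← 1804-01-31
→ remeasure.translate(v: 117, u_from: F, u_to: C)
← 425/9
→ dial.monthhop(n: 35)
← 1806-12-31
→ remeasure.translate(v: -49/3, u_from: oz, u_to: kg)
← -2222602613/4800000000


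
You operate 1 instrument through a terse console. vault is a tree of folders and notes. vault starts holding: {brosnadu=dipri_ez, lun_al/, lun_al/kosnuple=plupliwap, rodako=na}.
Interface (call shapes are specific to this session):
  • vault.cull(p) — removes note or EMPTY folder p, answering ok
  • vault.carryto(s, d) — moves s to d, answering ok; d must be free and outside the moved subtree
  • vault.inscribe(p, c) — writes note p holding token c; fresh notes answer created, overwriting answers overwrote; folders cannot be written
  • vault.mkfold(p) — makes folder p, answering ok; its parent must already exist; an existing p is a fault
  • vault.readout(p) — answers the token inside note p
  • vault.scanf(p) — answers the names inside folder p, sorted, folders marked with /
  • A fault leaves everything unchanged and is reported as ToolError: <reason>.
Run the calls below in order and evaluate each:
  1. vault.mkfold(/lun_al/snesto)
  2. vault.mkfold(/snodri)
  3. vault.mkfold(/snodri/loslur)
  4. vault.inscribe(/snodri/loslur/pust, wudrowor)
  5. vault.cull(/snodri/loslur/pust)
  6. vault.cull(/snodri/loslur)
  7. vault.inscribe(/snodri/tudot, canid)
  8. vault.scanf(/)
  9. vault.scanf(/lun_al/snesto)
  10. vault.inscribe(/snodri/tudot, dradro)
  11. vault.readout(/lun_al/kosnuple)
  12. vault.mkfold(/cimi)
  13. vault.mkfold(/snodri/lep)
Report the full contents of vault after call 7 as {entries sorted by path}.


CALL vault.mkfold[p=/lun_al/snesto]
RET  ok
CALL vault.mkfold[p=/snodri]
RET  ok
CALL vault.mkfold[p=/snodri/loslur]
RET  ok
CALL vault.inscribe[p=/snodri/loslur/pust; c=wudrowor]
RET  created
CALL vault.cull[p=/snodri/loslur/pust]
RET  ok
CALL vault.cull[p=/snodri/loslur]
RET  ok
CALL vault.inscribe[p=/snodri/tudot; c=canid]
RET  created
CALL vault.scanf[p=/]
RET  [brosnadu, lun_al/, rodako, snodri/]
CALL vault.scanf[p=/lun_al/snesto]
RET  []
CALL vault.inscribe[p=/snodri/tudot; c=dradro]
RET  overwrote
CALL vault.readout[p=/lun_al/kosnuple]
RET  plupliwap
CALL vault.mkfold[p=/cimi]
RET  ok
CALL vault.mkfold[p=/snodri/lep]
RET  ok

Answer: {brosnadu=dipri_ez, lun_al/, lun_al/kosnuple=plupliwap, lun_al/snesto/, rodako=na, snodri/, snodri/tudot=canid}


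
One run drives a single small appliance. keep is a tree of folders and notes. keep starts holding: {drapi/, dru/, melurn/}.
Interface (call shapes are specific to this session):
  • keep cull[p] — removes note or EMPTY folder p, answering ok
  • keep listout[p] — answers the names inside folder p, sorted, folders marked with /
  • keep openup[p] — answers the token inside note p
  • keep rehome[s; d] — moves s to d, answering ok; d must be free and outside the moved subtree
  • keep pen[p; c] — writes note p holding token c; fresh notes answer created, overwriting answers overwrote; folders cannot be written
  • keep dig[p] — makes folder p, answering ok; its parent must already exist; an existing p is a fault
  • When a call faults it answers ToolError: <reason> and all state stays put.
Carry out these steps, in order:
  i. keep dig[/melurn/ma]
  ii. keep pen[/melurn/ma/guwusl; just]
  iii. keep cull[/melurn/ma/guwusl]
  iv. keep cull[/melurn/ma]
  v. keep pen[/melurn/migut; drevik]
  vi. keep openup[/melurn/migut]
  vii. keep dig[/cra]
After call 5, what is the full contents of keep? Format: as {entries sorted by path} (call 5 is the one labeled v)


Answer: {drapi/, dru/, melurn/, melurn/migut=drevik}

Derivation:
>>> keep dig p=/melurn/ma
= ok
>>> keep pen p=/melurn/ma/guwusl c=just
= created
>>> keep cull p=/melurn/ma/guwusl
= ok
>>> keep cull p=/melurn/ma
= ok
>>> keep pen p=/melurn/migut c=drevik
= created
>>> keep openup p=/melurn/migut
= drevik
>>> keep dig p=/cra
= ok


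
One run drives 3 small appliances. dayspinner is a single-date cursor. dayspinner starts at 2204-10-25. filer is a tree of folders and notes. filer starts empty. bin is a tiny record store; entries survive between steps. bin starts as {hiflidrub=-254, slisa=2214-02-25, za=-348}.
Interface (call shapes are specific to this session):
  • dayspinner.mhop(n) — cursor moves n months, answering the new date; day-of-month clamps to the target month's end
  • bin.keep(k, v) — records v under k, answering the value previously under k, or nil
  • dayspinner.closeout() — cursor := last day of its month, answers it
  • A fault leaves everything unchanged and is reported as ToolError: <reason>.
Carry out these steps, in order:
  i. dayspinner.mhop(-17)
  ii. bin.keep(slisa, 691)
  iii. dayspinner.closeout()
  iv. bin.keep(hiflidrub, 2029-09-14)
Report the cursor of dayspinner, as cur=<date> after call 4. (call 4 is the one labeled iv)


Answer: cur=2203-05-31

Derivation:
Now I run mhop on n='-17', and get 2203-05-25.
Using keep on k='slisa', v='691', giving 2214-02-25.
Calling closeout(), and see 2203-05-31.
Now I run keep on k='hiflidrub', v='2029-09-14', yielding -254.


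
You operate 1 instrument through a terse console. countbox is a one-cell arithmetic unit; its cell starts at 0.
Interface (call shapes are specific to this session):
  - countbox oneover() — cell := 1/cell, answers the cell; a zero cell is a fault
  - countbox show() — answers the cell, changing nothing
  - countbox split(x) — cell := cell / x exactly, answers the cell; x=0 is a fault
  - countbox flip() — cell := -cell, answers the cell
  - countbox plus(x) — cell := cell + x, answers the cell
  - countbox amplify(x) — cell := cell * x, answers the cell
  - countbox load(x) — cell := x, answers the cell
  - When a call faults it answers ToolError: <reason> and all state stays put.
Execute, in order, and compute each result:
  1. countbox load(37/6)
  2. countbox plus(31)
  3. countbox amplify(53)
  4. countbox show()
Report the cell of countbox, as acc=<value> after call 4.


Answer: acc=11819/6

Derivation:
! countbox load(x='37/6') : 37/6
! countbox plus(x='31') : 223/6
! countbox amplify(x='53') : 11819/6
! countbox show() : 11819/6


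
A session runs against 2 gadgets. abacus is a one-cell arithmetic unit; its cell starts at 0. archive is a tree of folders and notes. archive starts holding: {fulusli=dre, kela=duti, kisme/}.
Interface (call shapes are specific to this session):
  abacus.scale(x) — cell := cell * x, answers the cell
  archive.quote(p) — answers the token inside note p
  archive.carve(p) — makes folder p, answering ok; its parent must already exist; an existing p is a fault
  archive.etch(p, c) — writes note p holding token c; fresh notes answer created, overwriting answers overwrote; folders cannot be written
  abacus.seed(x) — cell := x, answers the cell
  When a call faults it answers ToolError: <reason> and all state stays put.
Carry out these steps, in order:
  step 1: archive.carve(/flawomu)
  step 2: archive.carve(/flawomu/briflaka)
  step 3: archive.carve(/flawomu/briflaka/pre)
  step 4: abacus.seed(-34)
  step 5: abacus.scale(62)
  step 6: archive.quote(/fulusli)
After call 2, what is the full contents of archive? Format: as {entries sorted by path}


Answer: {flawomu/, flawomu/briflaka/, fulusli=dre, kela=duti, kisme/}

Derivation:
CALL archive.carve[p: /flawomu]
RET  ok
CALL archive.carve[p: /flawomu/briflaka]
RET  ok
CALL archive.carve[p: /flawomu/briflaka/pre]
RET  ok
CALL abacus.seed[x: -34]
RET  -34
CALL abacus.scale[x: 62]
RET  -2108
CALL archive.quote[p: /fulusli]
RET  dre


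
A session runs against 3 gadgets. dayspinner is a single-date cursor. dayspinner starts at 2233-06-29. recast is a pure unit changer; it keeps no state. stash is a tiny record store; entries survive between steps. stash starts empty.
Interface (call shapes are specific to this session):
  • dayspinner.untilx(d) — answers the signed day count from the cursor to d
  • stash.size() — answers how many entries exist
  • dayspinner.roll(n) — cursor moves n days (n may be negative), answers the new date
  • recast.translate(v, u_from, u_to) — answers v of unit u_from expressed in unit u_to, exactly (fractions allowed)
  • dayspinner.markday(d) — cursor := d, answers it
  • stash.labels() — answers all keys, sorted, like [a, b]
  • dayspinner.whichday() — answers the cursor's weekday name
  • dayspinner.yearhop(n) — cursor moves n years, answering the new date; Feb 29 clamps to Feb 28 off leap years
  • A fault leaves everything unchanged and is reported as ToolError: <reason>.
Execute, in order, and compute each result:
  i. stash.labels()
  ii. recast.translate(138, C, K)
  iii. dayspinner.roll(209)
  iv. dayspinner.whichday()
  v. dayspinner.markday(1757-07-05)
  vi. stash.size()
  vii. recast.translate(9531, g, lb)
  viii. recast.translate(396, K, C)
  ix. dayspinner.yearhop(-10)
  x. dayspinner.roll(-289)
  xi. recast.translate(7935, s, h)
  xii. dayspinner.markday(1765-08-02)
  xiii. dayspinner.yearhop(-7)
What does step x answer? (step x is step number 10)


Answer: 1746-09-19

Derivation:
! labels() == []
! translate(138, C, K) == 8223/20
! roll(209) == 2234-01-24
! whichday() == Friday
! markday(1757-07-05) == 1757-07-05
! size() == 0
! translate(9531, g, lb) == 953100000/45359237
! translate(396, K, C) == 2457/20
! yearhop(-10) == 1747-07-05
! roll(-289) == 1746-09-19
! translate(7935, s, h) == 529/240
! markday(1765-08-02) == 1765-08-02
! yearhop(-7) == 1758-08-02


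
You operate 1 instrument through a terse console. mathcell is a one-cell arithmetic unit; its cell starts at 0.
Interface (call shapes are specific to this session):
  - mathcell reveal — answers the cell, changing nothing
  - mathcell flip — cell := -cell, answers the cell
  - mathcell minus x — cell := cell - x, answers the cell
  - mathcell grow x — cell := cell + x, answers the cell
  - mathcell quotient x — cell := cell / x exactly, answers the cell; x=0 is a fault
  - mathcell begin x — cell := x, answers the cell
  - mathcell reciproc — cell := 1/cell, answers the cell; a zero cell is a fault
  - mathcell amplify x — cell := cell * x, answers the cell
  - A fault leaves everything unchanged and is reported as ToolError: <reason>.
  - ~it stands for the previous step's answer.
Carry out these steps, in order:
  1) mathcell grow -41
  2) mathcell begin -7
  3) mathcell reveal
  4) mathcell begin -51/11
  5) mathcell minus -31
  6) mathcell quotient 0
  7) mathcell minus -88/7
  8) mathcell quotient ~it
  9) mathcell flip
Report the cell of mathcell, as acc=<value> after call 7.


[in] mathcell grow x='-41'
[out] -41
[in] mathcell begin x='-7'
[out] -7
[in] mathcell reveal
[out] -7
[in] mathcell begin x='-51/11'
[out] -51/11
[in] mathcell minus x='-31'
[out] 290/11
[in] mathcell quotient x='0'
[out] ToolError: division by zero
[in] mathcell minus x='-88/7'
[out] 2998/77
[in] mathcell quotient x='~it'
[out] 1
[in] mathcell flip
[out] -1

Answer: acc=2998/77


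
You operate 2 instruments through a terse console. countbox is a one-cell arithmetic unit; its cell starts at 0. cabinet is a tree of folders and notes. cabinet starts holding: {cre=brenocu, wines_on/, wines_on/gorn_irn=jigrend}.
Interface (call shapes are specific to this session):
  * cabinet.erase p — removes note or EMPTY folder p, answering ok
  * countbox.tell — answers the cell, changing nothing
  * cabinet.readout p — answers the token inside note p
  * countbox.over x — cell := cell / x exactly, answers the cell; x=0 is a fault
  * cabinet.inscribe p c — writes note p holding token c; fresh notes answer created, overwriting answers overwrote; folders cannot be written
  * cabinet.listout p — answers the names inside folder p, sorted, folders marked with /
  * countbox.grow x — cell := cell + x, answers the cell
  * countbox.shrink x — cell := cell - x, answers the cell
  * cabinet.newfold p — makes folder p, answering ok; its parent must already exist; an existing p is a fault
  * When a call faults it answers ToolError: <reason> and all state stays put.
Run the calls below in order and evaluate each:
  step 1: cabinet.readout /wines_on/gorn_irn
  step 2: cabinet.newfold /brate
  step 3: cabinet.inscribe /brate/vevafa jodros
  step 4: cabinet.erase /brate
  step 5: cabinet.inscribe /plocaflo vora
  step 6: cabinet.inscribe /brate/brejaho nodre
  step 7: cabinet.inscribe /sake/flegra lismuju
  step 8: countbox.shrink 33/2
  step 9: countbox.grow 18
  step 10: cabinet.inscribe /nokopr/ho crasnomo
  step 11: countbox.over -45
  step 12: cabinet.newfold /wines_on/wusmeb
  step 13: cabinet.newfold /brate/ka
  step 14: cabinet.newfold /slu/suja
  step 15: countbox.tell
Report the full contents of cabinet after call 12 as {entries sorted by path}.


→ cabinet.readout(p=/wines_on/gorn_irn)
← jigrend
→ cabinet.newfold(p=/brate)
← ok
→ cabinet.inscribe(p=/brate/vevafa, c=jodros)
← created
→ cabinet.erase(p=/brate)
← ToolError: not empty
→ cabinet.inscribe(p=/plocaflo, c=vora)
← created
→ cabinet.inscribe(p=/brate/brejaho, c=nodre)
← created
→ cabinet.inscribe(p=/sake/flegra, c=lismuju)
← ToolError: no parent
→ countbox.shrink(x=33/2)
← -33/2
→ countbox.grow(x=18)
← 3/2
→ cabinet.inscribe(p=/nokopr/ho, c=crasnomo)
← ToolError: no parent
→ countbox.over(x=-45)
← -1/30
→ cabinet.newfold(p=/wines_on/wusmeb)
← ok
→ cabinet.newfold(p=/brate/ka)
← ok
→ cabinet.newfold(p=/slu/suja)
← ToolError: no parent
→ countbox.tell()
← -1/30

Answer: {brate/, brate/brejaho=nodre, brate/vevafa=jodros, cre=brenocu, plocaflo=vora, wines_on/, wines_on/gorn_irn=jigrend, wines_on/wusmeb/}


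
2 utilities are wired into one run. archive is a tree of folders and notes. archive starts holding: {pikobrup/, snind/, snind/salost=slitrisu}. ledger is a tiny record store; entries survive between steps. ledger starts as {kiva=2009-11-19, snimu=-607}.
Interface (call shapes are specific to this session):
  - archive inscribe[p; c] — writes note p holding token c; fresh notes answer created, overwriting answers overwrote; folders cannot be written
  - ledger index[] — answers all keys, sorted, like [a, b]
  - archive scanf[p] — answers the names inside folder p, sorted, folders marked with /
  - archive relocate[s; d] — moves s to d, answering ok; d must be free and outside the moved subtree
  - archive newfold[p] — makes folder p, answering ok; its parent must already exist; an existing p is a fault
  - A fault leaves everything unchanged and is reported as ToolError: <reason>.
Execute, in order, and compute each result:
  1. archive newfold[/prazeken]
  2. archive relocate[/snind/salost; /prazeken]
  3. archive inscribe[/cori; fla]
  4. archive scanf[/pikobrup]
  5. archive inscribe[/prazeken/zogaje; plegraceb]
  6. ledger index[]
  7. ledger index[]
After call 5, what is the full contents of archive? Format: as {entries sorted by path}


Answer: {cori=fla, pikobrup/, prazeken/, prazeken/zogaje=plegraceb, snind/, snind/salost=slitrisu}

Derivation:
> archive newfold p='/prazeken'
[out] ok
> archive relocate s='/snind/salost' d='/prazeken'
[out] ToolError: exists
> archive inscribe p='/cori' c='fla'
[out] created
> archive scanf p='/pikobrup'
[out] []
> archive inscribe p='/prazeken/zogaje' c='plegraceb'
[out] created
> ledger index
[out] [kiva, snimu]
> ledger index
[out] [kiva, snimu]


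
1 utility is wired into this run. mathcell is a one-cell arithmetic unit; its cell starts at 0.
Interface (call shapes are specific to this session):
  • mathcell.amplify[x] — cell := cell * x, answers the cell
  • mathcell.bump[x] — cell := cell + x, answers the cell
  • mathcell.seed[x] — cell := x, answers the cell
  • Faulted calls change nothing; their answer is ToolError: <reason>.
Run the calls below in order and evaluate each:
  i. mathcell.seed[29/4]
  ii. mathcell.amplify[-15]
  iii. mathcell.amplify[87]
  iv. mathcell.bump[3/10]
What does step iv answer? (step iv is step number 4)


Answer: -189219/20

Derivation:
% mathcell.seed(x→29/4) == 29/4
% mathcell.amplify(x→-15) == -435/4
% mathcell.amplify(x→87) == -37845/4
% mathcell.bump(x→3/10) == -189219/20


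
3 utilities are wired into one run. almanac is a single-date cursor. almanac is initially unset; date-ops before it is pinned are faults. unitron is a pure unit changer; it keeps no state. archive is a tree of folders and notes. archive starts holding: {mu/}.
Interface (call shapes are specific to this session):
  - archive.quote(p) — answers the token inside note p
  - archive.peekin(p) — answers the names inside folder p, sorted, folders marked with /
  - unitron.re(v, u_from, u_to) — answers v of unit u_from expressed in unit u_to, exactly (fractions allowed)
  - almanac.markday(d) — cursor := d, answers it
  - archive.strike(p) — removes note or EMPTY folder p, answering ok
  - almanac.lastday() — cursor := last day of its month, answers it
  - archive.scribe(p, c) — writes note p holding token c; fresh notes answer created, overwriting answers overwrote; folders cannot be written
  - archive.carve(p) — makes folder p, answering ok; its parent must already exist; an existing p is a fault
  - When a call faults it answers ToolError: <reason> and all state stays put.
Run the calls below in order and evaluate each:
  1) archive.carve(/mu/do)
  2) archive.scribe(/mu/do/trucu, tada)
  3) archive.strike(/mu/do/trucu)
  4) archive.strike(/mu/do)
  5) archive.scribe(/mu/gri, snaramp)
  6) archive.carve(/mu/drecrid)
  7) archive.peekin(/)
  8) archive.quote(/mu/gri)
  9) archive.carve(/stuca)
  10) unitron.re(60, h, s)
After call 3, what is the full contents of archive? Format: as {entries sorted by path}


Answer: {mu/, mu/do/}

Derivation:
>> archive.carve(p='/mu/do')
<< ok
>> archive.scribe(p='/mu/do/trucu', c='tada')
<< created
>> archive.strike(p='/mu/do/trucu')
<< ok
>> archive.strike(p='/mu/do')
<< ok
>> archive.scribe(p='/mu/gri', c='snaramp')
<< created
>> archive.carve(p='/mu/drecrid')
<< ok
>> archive.peekin(p='/')
<< [mu/]
>> archive.quote(p='/mu/gri')
<< snaramp
>> archive.carve(p='/stuca')
<< ok
>> unitron.re(v='60', u_from='h', u_to='s')
<< 216000


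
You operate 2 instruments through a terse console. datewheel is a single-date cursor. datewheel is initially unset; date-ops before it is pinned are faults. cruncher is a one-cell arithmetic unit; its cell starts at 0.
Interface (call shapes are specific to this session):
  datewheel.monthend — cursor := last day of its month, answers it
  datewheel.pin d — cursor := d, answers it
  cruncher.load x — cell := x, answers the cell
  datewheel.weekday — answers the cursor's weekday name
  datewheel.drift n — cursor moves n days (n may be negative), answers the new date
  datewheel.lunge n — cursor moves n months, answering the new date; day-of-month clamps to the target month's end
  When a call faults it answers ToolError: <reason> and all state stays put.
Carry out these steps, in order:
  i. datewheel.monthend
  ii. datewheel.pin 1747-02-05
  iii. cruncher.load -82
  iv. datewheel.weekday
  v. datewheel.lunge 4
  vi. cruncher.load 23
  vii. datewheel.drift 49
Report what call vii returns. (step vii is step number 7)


>> datewheel.monthend()
<< ToolError: no date set
>> datewheel.pin(d=1747-02-05)
<< 1747-02-05
>> cruncher.load(x=-82)
<< -82
>> datewheel.weekday()
<< Sunday
>> datewheel.lunge(n=4)
<< 1747-06-05
>> cruncher.load(x=23)
<< 23
>> datewheel.drift(n=49)
<< 1747-07-24

Answer: 1747-07-24


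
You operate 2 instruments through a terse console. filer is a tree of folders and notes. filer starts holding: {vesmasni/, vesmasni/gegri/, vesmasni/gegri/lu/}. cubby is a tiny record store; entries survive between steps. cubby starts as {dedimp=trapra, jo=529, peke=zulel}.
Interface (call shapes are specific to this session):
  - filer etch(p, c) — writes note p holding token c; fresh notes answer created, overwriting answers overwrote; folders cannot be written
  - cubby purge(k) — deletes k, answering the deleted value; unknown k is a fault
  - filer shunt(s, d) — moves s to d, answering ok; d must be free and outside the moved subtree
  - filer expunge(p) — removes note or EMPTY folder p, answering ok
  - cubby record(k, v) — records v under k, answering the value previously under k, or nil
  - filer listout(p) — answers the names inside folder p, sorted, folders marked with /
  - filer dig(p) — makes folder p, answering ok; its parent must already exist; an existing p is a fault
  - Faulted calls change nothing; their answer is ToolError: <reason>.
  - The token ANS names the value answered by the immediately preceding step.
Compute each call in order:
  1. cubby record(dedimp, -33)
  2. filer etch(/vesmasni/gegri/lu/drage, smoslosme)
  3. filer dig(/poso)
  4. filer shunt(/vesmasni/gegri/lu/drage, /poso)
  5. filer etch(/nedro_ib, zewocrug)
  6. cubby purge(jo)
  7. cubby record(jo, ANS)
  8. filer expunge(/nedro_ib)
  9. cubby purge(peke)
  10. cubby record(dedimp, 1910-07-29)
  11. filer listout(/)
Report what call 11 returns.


Answer: [poso/, vesmasni/]

Derivation:
~$ cubby record k: dedimp v: -33
  trapra
~$ filer etch p: /vesmasni/gegri/lu/drage c: smoslosme
  created
~$ filer dig p: /poso
  ok
~$ filer shunt s: /vesmasni/gegri/lu/drage d: /poso
  ToolError: exists
~$ filer etch p: /nedro_ib c: zewocrug
  created
~$ cubby purge k: jo
  529
~$ cubby record k: jo v: ANS
  nil
~$ filer expunge p: /nedro_ib
  ok
~$ cubby purge k: peke
  zulel
~$ cubby record k: dedimp v: 1910-07-29
  -33
~$ filer listout p: /
  [poso/, vesmasni/]


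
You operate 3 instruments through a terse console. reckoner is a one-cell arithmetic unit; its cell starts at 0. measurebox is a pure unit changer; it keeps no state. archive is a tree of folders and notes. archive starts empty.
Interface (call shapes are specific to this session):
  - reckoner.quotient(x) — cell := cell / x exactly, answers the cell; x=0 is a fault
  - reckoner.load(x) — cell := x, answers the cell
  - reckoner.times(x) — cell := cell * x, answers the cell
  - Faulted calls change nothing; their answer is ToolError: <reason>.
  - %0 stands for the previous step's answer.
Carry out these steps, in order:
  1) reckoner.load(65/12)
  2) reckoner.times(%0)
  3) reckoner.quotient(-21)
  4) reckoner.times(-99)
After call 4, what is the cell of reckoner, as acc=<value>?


-- reckoner.load(x→65/12) => 65/12
-- reckoner.times(x→%0) => 4225/144
-- reckoner.quotient(x→-21) => -4225/3024
-- reckoner.times(x→-99) => 46475/336

Answer: acc=46475/336


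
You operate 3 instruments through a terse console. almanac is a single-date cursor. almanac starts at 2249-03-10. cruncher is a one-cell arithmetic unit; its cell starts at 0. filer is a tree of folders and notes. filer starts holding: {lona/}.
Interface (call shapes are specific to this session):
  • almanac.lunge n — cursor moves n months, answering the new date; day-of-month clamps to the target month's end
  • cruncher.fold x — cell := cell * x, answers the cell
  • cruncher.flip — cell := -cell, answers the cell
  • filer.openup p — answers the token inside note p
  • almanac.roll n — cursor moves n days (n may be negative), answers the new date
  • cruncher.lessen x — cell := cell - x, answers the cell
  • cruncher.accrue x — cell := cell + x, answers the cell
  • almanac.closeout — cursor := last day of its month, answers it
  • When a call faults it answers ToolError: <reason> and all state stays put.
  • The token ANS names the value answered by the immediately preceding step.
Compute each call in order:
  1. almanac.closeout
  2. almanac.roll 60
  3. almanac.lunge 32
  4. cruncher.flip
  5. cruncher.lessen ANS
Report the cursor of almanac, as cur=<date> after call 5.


Answer: cur=2252-01-30

Derivation:
I invoke almanac.closeout, → 2249-03-31.
I use almanac.roll with n→60, and observe 2249-05-30.
I try almanac.lunge with n→32: 2252-01-30.
I invoke cruncher.flip(), yielding 0.
Then cruncher.lessen with x→ANS, and observe 0.


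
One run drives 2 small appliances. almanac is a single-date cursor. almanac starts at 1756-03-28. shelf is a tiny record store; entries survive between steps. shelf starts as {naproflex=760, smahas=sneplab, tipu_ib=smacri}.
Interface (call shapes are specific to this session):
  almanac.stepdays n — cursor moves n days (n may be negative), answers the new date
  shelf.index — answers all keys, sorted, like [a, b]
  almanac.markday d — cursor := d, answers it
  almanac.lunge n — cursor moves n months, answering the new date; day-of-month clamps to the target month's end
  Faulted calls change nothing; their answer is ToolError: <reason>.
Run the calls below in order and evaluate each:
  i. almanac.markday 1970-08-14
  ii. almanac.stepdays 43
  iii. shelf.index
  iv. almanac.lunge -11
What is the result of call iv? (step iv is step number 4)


Answer: 1969-10-26

Derivation:
;; 1. markday(d='1970-08-14') ~> 1970-08-14
;; 2. stepdays(n='43') ~> 1970-09-26
;; 3. index() ~> [naproflex, smahas, tipu_ib]
;; 4. lunge(n='-11') ~> 1969-10-26


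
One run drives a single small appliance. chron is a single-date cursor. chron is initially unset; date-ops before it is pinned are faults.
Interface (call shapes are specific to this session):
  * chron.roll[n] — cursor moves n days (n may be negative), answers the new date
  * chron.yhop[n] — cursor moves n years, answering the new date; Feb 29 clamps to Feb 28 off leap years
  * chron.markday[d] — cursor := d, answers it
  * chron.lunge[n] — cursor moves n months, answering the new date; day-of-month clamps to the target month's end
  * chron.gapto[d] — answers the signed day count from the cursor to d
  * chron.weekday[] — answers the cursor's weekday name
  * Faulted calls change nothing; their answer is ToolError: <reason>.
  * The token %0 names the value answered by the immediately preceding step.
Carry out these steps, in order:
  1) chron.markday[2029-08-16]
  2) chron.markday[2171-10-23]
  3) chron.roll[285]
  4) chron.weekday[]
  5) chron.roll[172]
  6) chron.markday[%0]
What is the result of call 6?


→ markday(d→2029-08-16)
← 2029-08-16
→ markday(d→2171-10-23)
← 2171-10-23
→ roll(n→285)
← 2172-08-03
→ weekday()
← Monday
→ roll(n→172)
← 2173-01-22
→ markday(d→%0)
← 2173-01-22

Answer: 2173-01-22


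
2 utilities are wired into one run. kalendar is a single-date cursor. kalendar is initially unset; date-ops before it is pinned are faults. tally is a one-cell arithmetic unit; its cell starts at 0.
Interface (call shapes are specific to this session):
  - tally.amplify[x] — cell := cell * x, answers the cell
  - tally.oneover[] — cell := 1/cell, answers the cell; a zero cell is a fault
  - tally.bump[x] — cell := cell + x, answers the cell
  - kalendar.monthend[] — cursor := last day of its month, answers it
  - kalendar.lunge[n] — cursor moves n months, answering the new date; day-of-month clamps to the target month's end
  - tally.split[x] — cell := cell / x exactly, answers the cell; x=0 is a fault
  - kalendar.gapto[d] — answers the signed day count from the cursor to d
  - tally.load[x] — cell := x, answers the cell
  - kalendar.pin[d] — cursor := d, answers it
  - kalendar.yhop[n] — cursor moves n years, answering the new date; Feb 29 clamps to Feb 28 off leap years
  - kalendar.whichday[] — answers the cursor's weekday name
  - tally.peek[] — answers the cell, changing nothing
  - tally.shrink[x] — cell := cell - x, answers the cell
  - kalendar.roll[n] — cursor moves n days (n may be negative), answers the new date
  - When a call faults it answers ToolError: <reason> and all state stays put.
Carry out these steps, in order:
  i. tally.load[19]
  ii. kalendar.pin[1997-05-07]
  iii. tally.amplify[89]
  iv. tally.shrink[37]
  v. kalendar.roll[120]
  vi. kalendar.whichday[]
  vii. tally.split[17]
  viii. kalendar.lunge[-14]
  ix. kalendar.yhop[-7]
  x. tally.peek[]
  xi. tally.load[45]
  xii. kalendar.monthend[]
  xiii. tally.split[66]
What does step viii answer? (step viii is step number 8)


Then tally.load on x→19: 19.
Invoking kalendar.pin on d→1997-05-07, — result: 1997-05-07.
Invoking tally.amplify on x→89, giving 1691.
I use tally.shrink on x→37, → 1654.
Next I call kalendar.roll on n→120, — result: 1997-09-04.
I run kalendar.whichday(): Thursday.
I invoke tally.split on x→17, yielding 1654/17.
I run kalendar.lunge on n→-14, yielding 1996-07-04.
I invoke kalendar.yhop on n→-7: 1989-07-04.
I try tally.peek(): 1654/17.
Invoking tally.load on x→45, which returns 45.
Next I call kalendar.monthend, and get 1989-07-31.
Calling tally.split on x→66: 15/22.

Answer: 1996-07-04


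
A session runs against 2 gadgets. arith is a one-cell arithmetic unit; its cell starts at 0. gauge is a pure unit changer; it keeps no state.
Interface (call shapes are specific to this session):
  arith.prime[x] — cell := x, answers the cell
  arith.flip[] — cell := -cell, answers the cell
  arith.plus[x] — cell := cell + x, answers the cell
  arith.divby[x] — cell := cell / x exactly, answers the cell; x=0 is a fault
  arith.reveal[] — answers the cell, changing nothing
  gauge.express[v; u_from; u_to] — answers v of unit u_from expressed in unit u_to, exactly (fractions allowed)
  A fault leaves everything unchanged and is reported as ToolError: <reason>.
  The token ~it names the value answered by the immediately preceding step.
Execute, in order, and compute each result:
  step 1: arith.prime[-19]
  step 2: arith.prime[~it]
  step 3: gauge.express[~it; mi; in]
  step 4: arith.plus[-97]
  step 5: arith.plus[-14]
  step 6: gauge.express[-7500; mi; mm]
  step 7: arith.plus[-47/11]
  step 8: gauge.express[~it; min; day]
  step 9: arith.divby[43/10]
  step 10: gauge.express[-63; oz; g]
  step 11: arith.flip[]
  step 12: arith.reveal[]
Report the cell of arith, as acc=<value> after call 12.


Answer: acc=14770/473

Derivation:
I use arith.prime passing x→-19, and see -19.
I try arith.prime passing x→~it, which returns -19.
I invoke gauge.express passing v→~it, u_from→mi, u_to→in, and see -1203840.
I use arith.plus passing x→-97, → -116.
Invoking arith.plus passing x→-14, giving -130.
Invoking gauge.express passing v→-7500, u_from→mi, u_to→mm, giving -12070080000.
Calling arith.plus passing x→-47/11, and see -1477/11.
Now I run gauge.express passing v→~it, u_from→min, u_to→day, and get -1477/15840.
Now I run arith.divby passing x→43/10, — result: -14770/473.
I run gauge.express passing v→-63, u_from→oz, u_to→g: -2857631931/1600000.
Using arith.flip(), and see 14770/473.
Then arith.reveal: 14770/473.


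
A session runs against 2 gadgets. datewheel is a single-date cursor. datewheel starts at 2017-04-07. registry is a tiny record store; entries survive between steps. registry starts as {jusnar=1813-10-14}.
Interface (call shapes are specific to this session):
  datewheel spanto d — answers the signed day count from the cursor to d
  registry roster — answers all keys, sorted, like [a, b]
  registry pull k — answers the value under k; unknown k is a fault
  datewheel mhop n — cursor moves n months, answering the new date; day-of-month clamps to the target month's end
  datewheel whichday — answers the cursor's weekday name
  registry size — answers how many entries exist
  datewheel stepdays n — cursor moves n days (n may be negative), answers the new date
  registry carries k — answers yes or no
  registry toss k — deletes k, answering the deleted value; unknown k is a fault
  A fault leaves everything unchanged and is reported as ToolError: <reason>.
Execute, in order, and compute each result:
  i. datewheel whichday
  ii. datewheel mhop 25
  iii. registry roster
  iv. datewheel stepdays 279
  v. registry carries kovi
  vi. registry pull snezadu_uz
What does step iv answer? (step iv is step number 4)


Do: datewheel whichday[]
See: Friday
Do: datewheel mhop[n→25]
See: 2019-05-07
Do: registry roster[]
See: [jusnar]
Do: datewheel stepdays[n→279]
See: 2020-02-10
Do: registry carries[k→kovi]
See: no
Do: registry pull[k→snezadu_uz]
See: ToolError: no such key snezadu_uz

Answer: 2020-02-10


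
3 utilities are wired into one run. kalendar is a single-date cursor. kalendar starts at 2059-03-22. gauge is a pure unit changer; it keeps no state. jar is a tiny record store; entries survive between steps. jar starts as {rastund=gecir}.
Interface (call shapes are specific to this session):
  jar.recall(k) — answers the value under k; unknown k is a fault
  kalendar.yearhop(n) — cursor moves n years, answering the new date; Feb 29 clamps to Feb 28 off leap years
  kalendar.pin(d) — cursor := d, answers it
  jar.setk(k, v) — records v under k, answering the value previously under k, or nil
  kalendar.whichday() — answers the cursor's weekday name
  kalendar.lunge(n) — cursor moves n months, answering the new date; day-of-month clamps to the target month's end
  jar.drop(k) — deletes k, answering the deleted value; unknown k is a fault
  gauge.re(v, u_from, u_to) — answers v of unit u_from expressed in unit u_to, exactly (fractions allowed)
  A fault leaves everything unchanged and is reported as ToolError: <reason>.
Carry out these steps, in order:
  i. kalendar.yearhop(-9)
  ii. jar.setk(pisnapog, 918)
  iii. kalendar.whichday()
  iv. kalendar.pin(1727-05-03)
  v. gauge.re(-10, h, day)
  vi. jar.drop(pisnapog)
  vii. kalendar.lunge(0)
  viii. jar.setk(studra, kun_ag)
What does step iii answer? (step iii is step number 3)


~$ kalendar.yearhop n='-9'
:: 2050-03-22
~$ jar.setk k='pisnapog' v='918'
:: nil
~$ kalendar.whichday
:: Tuesday
~$ kalendar.pin d='1727-05-03'
:: 1727-05-03
~$ gauge.re v='-10' u_from='h' u_to='day'
:: -5/12
~$ jar.drop k='pisnapog'
:: 918
~$ kalendar.lunge n='0'
:: 1727-05-03
~$ jar.setk k='studra' v='kun_ag'
:: nil

Answer: Tuesday


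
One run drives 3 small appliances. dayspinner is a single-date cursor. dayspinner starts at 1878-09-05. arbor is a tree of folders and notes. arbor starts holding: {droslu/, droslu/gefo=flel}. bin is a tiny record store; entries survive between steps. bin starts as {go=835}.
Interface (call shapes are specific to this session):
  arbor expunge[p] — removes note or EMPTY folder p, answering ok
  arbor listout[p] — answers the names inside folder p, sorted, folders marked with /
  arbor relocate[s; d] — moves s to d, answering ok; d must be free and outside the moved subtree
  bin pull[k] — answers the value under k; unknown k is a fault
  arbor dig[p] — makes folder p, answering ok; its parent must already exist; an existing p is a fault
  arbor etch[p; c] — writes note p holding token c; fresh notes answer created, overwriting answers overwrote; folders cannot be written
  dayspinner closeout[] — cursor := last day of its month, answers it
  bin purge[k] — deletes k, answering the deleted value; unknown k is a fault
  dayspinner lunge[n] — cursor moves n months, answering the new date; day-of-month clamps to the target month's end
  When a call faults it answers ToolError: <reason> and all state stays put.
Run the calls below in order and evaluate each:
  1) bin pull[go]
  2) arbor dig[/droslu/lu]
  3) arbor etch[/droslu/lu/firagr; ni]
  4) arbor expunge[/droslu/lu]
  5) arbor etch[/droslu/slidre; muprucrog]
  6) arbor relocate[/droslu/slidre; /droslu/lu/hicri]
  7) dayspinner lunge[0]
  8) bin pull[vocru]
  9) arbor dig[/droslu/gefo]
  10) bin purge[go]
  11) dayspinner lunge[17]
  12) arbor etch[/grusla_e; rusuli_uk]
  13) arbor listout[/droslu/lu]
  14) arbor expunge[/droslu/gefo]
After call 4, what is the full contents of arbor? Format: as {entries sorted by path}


I use bin pull using k=go, → 835.
Invoking arbor dig using p=/droslu/lu, — result: ok.
Calling arbor etch using p=/droslu/lu/firagr, c=ni, which returns created.
Using arbor expunge using p=/droslu/lu, — result: ToolError: not empty.
Now I run arbor etch using p=/droslu/slidre, c=muprucrog, and observe created.
Now I run arbor relocate using s=/droslu/slidre, d=/droslu/lu/hicri, and get ok.
Then dayspinner lunge using n=0, — result: 1878-09-05.
Then bin pull using k=vocru, — result: ToolError: no such key vocru.
Now I run arbor dig using p=/droslu/gefo, and see ToolError: exists.
Invoking bin purge using k=go, yielding 835.
Calling dayspinner lunge using n=17, and observe 1880-02-05.
I run arbor etch using p=/grusla_e, c=rusuli_uk, yielding created.
Next I call arbor listout using p=/droslu/lu, and see [firagr, hicri].
I try arbor expunge using p=/droslu/gefo, giving ok.

Answer: {droslu/, droslu/gefo=flel, droslu/lu/, droslu/lu/firagr=ni}


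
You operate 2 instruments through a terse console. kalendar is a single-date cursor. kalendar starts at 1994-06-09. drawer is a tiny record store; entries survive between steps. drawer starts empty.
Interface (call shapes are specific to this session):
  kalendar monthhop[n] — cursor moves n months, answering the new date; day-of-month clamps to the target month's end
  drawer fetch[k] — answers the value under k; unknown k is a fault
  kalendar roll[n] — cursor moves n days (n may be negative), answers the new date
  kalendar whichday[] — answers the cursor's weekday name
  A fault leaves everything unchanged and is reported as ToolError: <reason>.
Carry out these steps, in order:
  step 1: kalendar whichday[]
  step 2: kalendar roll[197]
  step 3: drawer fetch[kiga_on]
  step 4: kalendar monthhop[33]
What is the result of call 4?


==> kalendar whichday()
<== Thursday
==> kalendar roll(197)
<== 1994-12-23
==> drawer fetch(kiga_on)
<== ToolError: no such key kiga_on
==> kalendar monthhop(33)
<== 1997-09-23

Answer: 1997-09-23
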